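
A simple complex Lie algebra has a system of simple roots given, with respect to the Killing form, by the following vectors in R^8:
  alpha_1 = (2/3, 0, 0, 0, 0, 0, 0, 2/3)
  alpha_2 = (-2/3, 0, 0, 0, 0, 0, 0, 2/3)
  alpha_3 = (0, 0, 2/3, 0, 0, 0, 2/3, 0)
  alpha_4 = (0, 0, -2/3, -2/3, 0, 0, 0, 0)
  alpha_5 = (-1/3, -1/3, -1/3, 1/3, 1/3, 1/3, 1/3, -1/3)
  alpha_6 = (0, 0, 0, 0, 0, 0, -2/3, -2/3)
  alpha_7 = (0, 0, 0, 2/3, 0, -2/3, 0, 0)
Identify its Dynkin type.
E_7

Compute the Cartan integers a_ij = 2(alpha_i, alpha_j)/(alpha_j, alpha_j); the resulting 7x7 Cartan matrix is
[[2, 0, 0, 0, -1, -1, 0], [0, 2, 0, 0, 0, -1, 0], [0, 0, 2, -1, 0, -1, 0], [0, 0, -1, 2, 0, 0, -1], [-1, 0, 0, 0, 2, 0, 0], [-1, -1, -1, 0, 0, 2, 0], [0, 0, 0, -1, 0, 0, 2]].
All simple roots have the same length, so the diagram is simply laced. The associated Dynkin diagram is a chain of 6 nodes with one extra node attached to the third node from one end (E_7), so the type is E_7.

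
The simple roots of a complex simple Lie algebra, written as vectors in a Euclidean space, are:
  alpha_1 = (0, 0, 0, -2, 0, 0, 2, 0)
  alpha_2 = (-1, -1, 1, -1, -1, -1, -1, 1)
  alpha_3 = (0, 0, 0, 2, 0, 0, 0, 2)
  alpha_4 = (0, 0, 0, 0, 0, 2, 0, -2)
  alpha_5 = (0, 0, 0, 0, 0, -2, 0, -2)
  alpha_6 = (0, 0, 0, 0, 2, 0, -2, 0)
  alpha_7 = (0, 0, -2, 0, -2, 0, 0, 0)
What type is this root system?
Compute the Cartan integers a_ij = 2(alpha_i, alpha_j)/(alpha_j, alpha_j); the resulting 7x7 Cartan matrix is
[[2, 0, -1, 0, 0, -1, 0], [0, 2, 0, -1, 0, 0, 0], [-1, 0, 2, -1, -1, 0, 0], [0, -1, -1, 2, 0, 0, 0], [0, 0, -1, 0, 2, 0, 0], [-1, 0, 0, 0, 0, 2, -1], [0, 0, 0, 0, 0, -1, 2]].
All simple roots have the same length, so the diagram is simply laced. The associated Dynkin diagram is a chain of 6 nodes with one extra node attached to the third node from one end (E_7), so the type is E_7.

E7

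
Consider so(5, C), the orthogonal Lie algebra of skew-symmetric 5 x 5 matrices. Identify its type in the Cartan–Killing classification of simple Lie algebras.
B_2 (so(5))

This is so(5) with 5 odd, which has dimension 5(5-1)/2 = 10 and rank (5-1)/2 = 2. In the classification of classical Lie algebras, the orthogonal algebra so(2n+1) in an odd number of variables has type B_n; here n = 2, so the Dynkin diagram is a chain of 2 nodes with a double edge at one end; the terminal node there is the unique short simple root (B_2). Hence the type is B_2.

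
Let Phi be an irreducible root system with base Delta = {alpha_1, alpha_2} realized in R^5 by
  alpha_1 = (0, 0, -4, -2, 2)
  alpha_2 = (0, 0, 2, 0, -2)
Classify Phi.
Compute the Cartan integers a_ij = 2(alpha_i, alpha_j)/(alpha_j, alpha_j); the resulting 2x2 Cartan matrix is
[[2, -3], [-1, 2]].
The roots have two lengths (squared-length ratio 3:1); the short ones are alpha_{2}. The associated Dynkin diagram is two nodes joined by a triple edge (G_2), so the type is G_2.

G_2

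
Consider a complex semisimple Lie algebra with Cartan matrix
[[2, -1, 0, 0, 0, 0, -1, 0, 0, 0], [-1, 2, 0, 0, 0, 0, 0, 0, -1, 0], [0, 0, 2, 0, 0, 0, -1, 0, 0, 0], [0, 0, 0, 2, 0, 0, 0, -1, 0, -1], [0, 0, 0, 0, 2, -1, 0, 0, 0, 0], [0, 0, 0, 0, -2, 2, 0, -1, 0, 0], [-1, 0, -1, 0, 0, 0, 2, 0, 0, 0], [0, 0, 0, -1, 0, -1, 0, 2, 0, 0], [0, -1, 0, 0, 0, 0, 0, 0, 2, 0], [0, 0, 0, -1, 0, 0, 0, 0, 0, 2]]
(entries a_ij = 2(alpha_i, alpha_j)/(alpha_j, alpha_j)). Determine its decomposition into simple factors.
A5 + B5

The diagram associated to this matrix has two connected components: the simple roots {alpha_1, alpha_2, alpha_3, alpha_7, alpha_9} form a chain of 5 nodes with single edges (A_5), and {alpha_4, alpha_5, alpha_6, alpha_8, alpha_10} form a chain of 5 nodes with a double edge at one end; the terminal node there is the unique short simple root (B_5). A semisimple Lie algebra decomposes uniquely as the direct sum of simple ideals, one per connected component of its Dynkin diagram, so g ≅ A_5 ⊕ B_5 (dimension 35 + 55 = 90).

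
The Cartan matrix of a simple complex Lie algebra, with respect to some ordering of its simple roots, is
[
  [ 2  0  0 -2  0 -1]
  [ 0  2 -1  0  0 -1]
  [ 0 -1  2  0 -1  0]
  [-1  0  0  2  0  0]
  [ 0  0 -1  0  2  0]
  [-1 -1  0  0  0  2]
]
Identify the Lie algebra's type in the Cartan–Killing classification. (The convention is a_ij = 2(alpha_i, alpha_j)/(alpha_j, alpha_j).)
type B_6

The matrix has rank 6 with 2's on the diagonal. Reading the off-diagonal entries as Dynkin edges (a single edge where a_ij = a_ji = -1; a double or triple edge where a_ij * a_ji = 2 or 3), the diagram is a chain of 6 nodes with a double edge at one end; the terminal node there is the unique short simple root (B_6). One simple-root ordering that puts it in standard form is (alpha_5, alpha_3, alpha_2, alpha_6, alpha_1, alpha_4). So the algebra is type B_6, i.e. so(13).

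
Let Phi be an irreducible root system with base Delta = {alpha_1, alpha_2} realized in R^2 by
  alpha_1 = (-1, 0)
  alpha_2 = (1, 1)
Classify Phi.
Compute the Cartan integers a_ij = 2(alpha_i, alpha_j)/(alpha_j, alpha_j); the resulting 2x2 Cartan matrix is
[[2, -1], [-2, 2]].
The roots have two lengths (squared-length ratio 2:1); the short ones are alpha_{1}. The associated Dynkin diagram is a chain of 2 nodes with a double edge at one end; the terminal node there is the unique short simple root (B_2), so the type is B_2 (the algebra so(5)).

type B_2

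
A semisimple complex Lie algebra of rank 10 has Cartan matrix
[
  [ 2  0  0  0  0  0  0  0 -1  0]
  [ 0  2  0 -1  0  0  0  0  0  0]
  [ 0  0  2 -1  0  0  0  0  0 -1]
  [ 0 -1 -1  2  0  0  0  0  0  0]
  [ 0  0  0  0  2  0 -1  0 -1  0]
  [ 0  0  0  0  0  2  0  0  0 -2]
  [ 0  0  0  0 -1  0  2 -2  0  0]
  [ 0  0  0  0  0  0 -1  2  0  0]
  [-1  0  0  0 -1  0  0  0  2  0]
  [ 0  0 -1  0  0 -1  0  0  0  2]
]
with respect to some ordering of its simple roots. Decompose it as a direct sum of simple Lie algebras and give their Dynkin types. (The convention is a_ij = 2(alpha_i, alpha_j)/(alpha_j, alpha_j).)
B_5 ⊕ C_5

The diagram associated to this matrix has two connected components: the simple roots {alpha_1, alpha_5, alpha_7, alpha_8, alpha_9} form a chain of 5 nodes with a double edge at one end; the terminal node there is the unique short simple root (B_5), and {alpha_2, alpha_3, alpha_4, alpha_6, alpha_10} form a chain of 5 nodes with a double edge at one end; the terminal node there is the unique long simple root (C_5). A semisimple Lie algebra decomposes uniquely as the direct sum of simple ideals, one per connected component of its Dynkin diagram, so g ≅ B_5 ⊕ C_5 (dimension 55 + 55 = 110).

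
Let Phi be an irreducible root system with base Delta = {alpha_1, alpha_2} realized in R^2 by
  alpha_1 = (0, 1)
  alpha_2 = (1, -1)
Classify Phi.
Compute the Cartan integers a_ij = 2(alpha_i, alpha_j)/(alpha_j, alpha_j); the resulting 2x2 Cartan matrix is
[[2, -1], [-2, 2]].
The roots have two lengths (squared-length ratio 2:1); the short ones are alpha_{1}. The associated Dynkin diagram is a chain of 2 nodes with a double edge at one end; the terminal node there is the unique short simple root (B_2), so the type is B_2 (the algebra so(5)).

B2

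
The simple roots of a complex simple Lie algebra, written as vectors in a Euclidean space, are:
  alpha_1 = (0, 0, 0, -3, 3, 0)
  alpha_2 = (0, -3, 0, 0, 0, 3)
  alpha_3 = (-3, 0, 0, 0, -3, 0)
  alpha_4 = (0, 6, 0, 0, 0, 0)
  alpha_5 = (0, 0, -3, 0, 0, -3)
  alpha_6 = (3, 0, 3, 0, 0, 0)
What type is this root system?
Compute the Cartan integers a_ij = 2(alpha_i, alpha_j)/(alpha_j, alpha_j); the resulting 6x6 Cartan matrix is
[[2, 0, -1, 0, 0, 0], [0, 2, 0, -1, -1, 0], [-1, 0, 2, 0, 0, -1], [0, -2, 0, 2, 0, 0], [0, -1, 0, 0, 2, -1], [0, 0, -1, 0, -1, 2]].
The roots have two lengths (squared-length ratio 2:1); the short ones are alpha_{1,2,3,5,6}. The associated Dynkin diagram is a chain of 6 nodes with a double edge at one end; the terminal node there is the unique long simple root (C_6), so the type is C_6 (the algebra sp(12)).

C_6 (sp(12))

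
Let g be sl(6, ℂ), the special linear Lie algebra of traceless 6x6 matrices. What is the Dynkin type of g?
A_5 (sl(6))

This is sl(6), which has dimension 6^2 - 1 = 35 and rank 6 - 1 = 5 (a Cartan subalgebra is the diagonal traceless matrices). In the classification of classical Lie algebras, the special linear algebra sl(n+1) has type A_n; here n = 5, so the Dynkin diagram is a chain of 5 nodes with single edges (A_5). Hence the type is A_5.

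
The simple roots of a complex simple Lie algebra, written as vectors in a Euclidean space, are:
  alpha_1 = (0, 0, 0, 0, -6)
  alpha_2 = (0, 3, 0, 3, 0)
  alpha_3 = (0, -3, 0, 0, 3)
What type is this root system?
type C_3

Compute the Cartan integers a_ij = 2(alpha_i, alpha_j)/(alpha_j, alpha_j); the resulting 3x3 Cartan matrix is
[[2, 0, -2], [0, 2, -1], [-1, -1, 2]].
The roots have two lengths (squared-length ratio 2:1); the short ones are alpha_{2,3}. The associated Dynkin diagram is a chain of 3 nodes with a double edge at one end; the terminal node there is the unique long simple root (C_3), so the type is C_3 (the algebra sp(6)).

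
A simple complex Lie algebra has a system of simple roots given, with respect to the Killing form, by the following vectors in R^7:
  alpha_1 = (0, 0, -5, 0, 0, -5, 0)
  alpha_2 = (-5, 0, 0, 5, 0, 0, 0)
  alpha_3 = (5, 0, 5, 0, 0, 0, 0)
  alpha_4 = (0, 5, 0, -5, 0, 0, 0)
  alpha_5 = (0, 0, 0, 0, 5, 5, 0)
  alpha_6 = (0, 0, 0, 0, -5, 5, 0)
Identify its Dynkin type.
Compute the Cartan integers a_ij = 2(alpha_i, alpha_j)/(alpha_j, alpha_j); the resulting 6x6 Cartan matrix is
[[2, 0, -1, 0, -1, -1], [0, 2, -1, -1, 0, 0], [-1, -1, 2, 0, 0, 0], [0, -1, 0, 2, 0, 0], [-1, 0, 0, 0, 2, 0], [-1, 0, 0, 0, 0, 2]].
All simple roots have the same length, so the diagram is simply laced. The associated Dynkin diagram is a chain of 4 nodes with a fork of two nodes at one end (D_6), so the type is D_6 (the algebra so(12)).

D_6 (so(12))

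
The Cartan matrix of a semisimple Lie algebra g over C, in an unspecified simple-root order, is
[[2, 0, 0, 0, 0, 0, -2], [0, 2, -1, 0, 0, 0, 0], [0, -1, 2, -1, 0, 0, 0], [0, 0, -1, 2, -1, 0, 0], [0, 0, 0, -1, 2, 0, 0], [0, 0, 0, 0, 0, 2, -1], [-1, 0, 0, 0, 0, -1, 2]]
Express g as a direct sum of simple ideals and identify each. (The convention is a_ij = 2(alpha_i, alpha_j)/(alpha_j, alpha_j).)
The diagram associated to this matrix has two connected components: the simple roots {alpha_2, alpha_3, alpha_4, alpha_5} form a chain of 4 nodes with single edges (A_4), and {alpha_1, alpha_6, alpha_7} form a chain of 3 nodes with a double edge at one end; the terminal node there is the unique long simple root (C_3). A semisimple Lie algebra decomposes uniquely as the direct sum of simple ideals, one per connected component of its Dynkin diagram, so g ≅ A_4 ⊕ C_3 (dimension 24 + 21 = 45).

A4 ⊕ C3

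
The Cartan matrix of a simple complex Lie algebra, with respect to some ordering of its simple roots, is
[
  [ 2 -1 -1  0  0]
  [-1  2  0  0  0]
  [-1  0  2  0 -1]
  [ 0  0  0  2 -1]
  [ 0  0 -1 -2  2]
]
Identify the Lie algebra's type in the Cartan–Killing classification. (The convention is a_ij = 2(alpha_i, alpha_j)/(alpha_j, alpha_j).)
B5

The matrix has rank 5 with 2's on the diagonal. Reading the off-diagonal entries as Dynkin edges (a single edge where a_ij = a_ji = -1; a double or triple edge where a_ij * a_ji = 2 or 3), the diagram is a chain of 5 nodes with a double edge at one end; the terminal node there is the unique short simple root (B_5). One simple-root ordering that puts it in standard form is (alpha_2, alpha_1, alpha_3, alpha_5, alpha_4). So the algebra is type B_5, i.e. so(11).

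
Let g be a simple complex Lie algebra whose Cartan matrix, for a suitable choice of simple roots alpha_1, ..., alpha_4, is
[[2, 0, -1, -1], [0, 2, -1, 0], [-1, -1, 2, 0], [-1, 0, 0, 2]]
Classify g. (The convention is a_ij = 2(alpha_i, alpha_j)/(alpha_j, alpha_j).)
The matrix has rank 4 with 2's on the diagonal. Reading the off-diagonal entries as Dynkin edges (a single edge where a_ij = a_ji = -1; a double or triple edge where a_ij * a_ji = 2 or 3), the diagram is a chain of 4 nodes with single edges (A_4). One simple-root ordering that puts it in standard form is (alpha_2, alpha_3, alpha_1, alpha_4). So the algebra is type A_4, i.e. sl(5).

A_4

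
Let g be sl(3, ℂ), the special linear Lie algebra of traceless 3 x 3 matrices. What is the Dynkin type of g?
This is sl(3), which has dimension 3^2 - 1 = 8 and rank 3 - 1 = 2 (a Cartan subalgebra is the diagonal traceless matrices). In the classification of classical Lie algebras, the special linear algebra sl(n+1) has type A_n; here n = 2, so the Dynkin diagram is a chain of 2 nodes with single edges (A_2). Hence the type is A_2.

A2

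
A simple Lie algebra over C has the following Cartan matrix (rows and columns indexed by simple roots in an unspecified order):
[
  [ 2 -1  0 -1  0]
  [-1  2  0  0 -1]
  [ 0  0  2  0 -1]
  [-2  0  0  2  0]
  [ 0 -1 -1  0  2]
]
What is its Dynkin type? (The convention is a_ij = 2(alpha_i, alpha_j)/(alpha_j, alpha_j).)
C5

The matrix has rank 5 with 2's on the diagonal. Reading the off-diagonal entries as Dynkin edges (a single edge where a_ij = a_ji = -1; a double or triple edge where a_ij * a_ji = 2 or 3), the diagram is a chain of 5 nodes with a double edge at one end; the terminal node there is the unique long simple root (C_5). One simple-root ordering that puts it in standard form is (alpha_3, alpha_5, alpha_2, alpha_1, alpha_4). So the algebra is type C_5, i.e. sp(10).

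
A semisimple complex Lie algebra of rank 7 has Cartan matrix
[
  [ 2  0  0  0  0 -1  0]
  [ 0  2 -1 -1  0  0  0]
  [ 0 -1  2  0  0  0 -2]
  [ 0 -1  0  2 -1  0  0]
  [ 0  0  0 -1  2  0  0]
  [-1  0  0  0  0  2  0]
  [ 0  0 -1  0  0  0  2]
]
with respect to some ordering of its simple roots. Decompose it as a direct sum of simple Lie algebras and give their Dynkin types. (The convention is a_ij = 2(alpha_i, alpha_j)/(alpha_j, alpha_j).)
type A_2 + type B_5

The diagram associated to this matrix has two connected components: the simple roots {alpha_1, alpha_6} form a chain of 2 nodes with single edges (A_2), and {alpha_2, alpha_3, alpha_4, alpha_5, alpha_7} form a chain of 5 nodes with a double edge at one end; the terminal node there is the unique short simple root (B_5). A semisimple Lie algebra decomposes uniquely as the direct sum of simple ideals, one per connected component of its Dynkin diagram, so g ≅ A_2 ⊕ B_5 (dimension 8 + 55 = 63).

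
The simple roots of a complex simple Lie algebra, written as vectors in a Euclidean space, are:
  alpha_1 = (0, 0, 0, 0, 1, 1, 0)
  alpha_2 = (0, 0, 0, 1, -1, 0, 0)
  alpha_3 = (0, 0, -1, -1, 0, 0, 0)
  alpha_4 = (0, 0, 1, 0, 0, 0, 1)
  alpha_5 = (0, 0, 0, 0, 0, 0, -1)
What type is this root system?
B5

Compute the Cartan integers a_ij = 2(alpha_i, alpha_j)/(alpha_j, alpha_j); the resulting 5x5 Cartan matrix is
[[2, -1, 0, 0, 0], [-1, 2, -1, 0, 0], [0, -1, 2, -1, 0], [0, 0, -1, 2, -2], [0, 0, 0, -1, 2]].
The roots have two lengths (squared-length ratio 2:1); the short ones are alpha_{5}. The associated Dynkin diagram is a chain of 5 nodes with a double edge at one end; the terminal node there is the unique short simple root (B_5), so the type is B_5 (the algebra so(11)).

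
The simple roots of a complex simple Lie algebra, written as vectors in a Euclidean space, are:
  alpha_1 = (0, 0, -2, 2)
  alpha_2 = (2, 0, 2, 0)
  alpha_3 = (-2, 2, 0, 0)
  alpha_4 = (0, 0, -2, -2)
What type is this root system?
Compute the Cartan integers a_ij = 2(alpha_i, alpha_j)/(alpha_j, alpha_j); the resulting 4x4 Cartan matrix is
[[2, -1, 0, 0], [-1, 2, -1, -1], [0, -1, 2, 0], [0, -1, 0, 2]].
All simple roots have the same length, so the diagram is simply laced. The associated Dynkin diagram is a chain of 2 nodes with a fork of two nodes at one end (D_4), so the type is D_4 (the algebra so(8)).

type D_4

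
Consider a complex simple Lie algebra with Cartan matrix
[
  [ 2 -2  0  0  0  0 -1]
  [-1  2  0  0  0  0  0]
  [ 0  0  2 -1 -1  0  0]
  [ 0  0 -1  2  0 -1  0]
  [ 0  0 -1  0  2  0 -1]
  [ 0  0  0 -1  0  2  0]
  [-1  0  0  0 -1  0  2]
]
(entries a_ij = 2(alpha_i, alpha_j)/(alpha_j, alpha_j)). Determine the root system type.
B7

The matrix has rank 7 with 2's on the diagonal. Reading the off-diagonal entries as Dynkin edges (a single edge where a_ij = a_ji = -1; a double or triple edge where a_ij * a_ji = 2 or 3), the diagram is a chain of 7 nodes with a double edge at one end; the terminal node there is the unique short simple root (B_7). One simple-root ordering that puts it in standard form is (alpha_6, alpha_4, alpha_3, alpha_5, alpha_7, alpha_1, alpha_2). So the algebra is type B_7, i.e. so(15).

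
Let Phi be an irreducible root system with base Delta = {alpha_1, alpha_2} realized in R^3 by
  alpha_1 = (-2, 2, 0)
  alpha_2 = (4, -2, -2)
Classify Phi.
G_2

Compute the Cartan integers a_ij = 2(alpha_i, alpha_j)/(alpha_j, alpha_j); the resulting 2x2 Cartan matrix is
[[2, -1], [-3, 2]].
The roots have two lengths (squared-length ratio 3:1); the short ones are alpha_{1}. The associated Dynkin diagram is two nodes joined by a triple edge (G_2), so the type is G_2.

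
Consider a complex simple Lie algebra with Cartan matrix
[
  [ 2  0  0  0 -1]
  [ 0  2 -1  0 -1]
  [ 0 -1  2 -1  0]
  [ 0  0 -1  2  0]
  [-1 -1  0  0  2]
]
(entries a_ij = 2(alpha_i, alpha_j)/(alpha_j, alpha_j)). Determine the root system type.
A5

The matrix has rank 5 with 2's on the diagonal. Reading the off-diagonal entries as Dynkin edges (a single edge where a_ij = a_ji = -1; a double or triple edge where a_ij * a_ji = 2 or 3), the diagram is a chain of 5 nodes with single edges (A_5). One simple-root ordering that puts it in standard form is (alpha_1, alpha_5, alpha_2, alpha_3, alpha_4). So the algebra is type A_5, i.e. sl(6).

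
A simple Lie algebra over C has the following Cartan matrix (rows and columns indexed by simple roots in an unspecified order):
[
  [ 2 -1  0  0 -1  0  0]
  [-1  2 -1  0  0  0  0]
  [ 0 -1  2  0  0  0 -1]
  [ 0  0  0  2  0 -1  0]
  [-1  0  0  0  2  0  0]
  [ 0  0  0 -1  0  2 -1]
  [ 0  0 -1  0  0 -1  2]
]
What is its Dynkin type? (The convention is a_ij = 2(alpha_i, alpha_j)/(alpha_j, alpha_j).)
The matrix has rank 7 with 2's on the diagonal. Reading the off-diagonal entries as Dynkin edges (a single edge where a_ij = a_ji = -1; a double or triple edge where a_ij * a_ji = 2 or 3), the diagram is a chain of 7 nodes with single edges (A_7). One simple-root ordering that puts it in standard form is (alpha_4, alpha_6, alpha_7, alpha_3, alpha_2, alpha_1, alpha_5). So the algebra is type A_7, i.e. sl(8).

A7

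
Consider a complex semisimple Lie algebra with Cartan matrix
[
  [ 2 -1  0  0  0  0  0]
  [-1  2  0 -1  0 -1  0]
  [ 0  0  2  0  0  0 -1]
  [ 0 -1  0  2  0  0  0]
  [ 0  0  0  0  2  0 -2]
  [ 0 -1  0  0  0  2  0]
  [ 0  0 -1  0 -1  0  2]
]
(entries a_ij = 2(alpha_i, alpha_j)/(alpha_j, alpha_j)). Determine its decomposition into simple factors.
C_3 + D_4

The diagram associated to this matrix has two connected components: the simple roots {alpha_3, alpha_5, alpha_7} form a chain of 3 nodes with a double edge at one end; the terminal node there is the unique long simple root (C_3), and {alpha_1, alpha_2, alpha_4, alpha_6} form a chain of 2 nodes with a fork of two nodes at one end (D_4). A semisimple Lie algebra decomposes uniquely as the direct sum of simple ideals, one per connected component of its Dynkin diagram, so g ≅ C_3 ⊕ D_4 (dimension 21 + 28 = 49).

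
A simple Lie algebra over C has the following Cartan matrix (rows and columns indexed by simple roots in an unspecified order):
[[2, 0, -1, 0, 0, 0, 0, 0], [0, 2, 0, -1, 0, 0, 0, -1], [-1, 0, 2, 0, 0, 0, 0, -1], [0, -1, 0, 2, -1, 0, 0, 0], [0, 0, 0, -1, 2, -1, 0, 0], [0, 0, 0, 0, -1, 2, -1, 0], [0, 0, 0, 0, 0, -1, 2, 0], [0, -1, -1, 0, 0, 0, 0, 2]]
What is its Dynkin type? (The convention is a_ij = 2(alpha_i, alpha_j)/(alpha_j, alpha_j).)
The matrix has rank 8 with 2's on the diagonal. Reading the off-diagonal entries as Dynkin edges (a single edge where a_ij = a_ji = -1; a double or triple edge where a_ij * a_ji = 2 or 3), the diagram is a chain of 8 nodes with single edges (A_8). One simple-root ordering that puts it in standard form is (alpha_1, alpha_3, alpha_8, alpha_2, alpha_4, alpha_5, alpha_6, alpha_7). So the algebra is type A_8, i.e. sl(9).

A_8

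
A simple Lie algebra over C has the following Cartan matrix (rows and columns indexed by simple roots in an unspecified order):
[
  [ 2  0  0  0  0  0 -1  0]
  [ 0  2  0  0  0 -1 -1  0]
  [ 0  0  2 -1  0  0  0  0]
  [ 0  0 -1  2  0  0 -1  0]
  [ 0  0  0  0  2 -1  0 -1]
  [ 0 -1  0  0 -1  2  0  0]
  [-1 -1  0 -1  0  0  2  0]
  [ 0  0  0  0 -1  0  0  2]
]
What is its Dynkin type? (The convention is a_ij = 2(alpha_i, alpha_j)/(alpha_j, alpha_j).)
The matrix has rank 8 with 2's on the diagonal. Reading the off-diagonal entries as Dynkin edges (a single edge where a_ij = a_ji = -1; a double or triple edge where a_ij * a_ji = 2 or 3), the diagram is a chain of 7 nodes with one extra node attached to the third node from one end (E_8). One simple-root ordering that puts it in standard form is (alpha_3, alpha_1, alpha_4, alpha_7, alpha_2, alpha_6, alpha_5, alpha_8). So the algebra is type E_8.

E_8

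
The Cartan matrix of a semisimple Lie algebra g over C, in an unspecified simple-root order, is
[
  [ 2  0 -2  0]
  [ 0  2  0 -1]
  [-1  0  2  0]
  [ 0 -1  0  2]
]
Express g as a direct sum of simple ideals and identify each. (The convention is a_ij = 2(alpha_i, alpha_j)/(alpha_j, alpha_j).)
The diagram associated to this matrix has two connected components: the simple roots {alpha_2, alpha_4} form a chain of 2 nodes with single edges (A_2), and {alpha_1, alpha_3} form a chain of 2 nodes with a double edge at one end; the terminal node there is the unique short simple root (B_2). A semisimple Lie algebra decomposes uniquely as the direct sum of simple ideals, one per connected component of its Dynkin diagram, so g ≅ A_2 ⊕ B_2 (dimension 8 + 10 = 18).

type A_2 + type B_2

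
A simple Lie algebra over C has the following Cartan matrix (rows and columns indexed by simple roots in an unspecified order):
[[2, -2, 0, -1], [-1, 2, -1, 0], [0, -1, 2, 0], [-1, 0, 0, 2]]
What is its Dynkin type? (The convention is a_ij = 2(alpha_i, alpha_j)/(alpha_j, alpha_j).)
The matrix has rank 4 with 2's on the diagonal. Reading the off-diagonal entries as Dynkin edges (a single edge where a_ij = a_ji = -1; a double or triple edge where a_ij * a_ji = 2 or 3), the diagram is a chain of 4 nodes with a double edge between the middle two (F_4). One simple-root ordering that puts it in standard form is (alpha_4, alpha_1, alpha_2, alpha_3). So the algebra is type F_4.

F_4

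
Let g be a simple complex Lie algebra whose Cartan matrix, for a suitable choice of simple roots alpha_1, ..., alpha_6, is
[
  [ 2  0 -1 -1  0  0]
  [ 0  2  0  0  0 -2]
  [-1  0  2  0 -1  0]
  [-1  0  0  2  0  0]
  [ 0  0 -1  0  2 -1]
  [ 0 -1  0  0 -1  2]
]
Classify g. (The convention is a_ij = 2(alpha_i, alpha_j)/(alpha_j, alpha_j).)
C6

The matrix has rank 6 with 2's on the diagonal. Reading the off-diagonal entries as Dynkin edges (a single edge where a_ij = a_ji = -1; a double or triple edge where a_ij * a_ji = 2 or 3), the diagram is a chain of 6 nodes with a double edge at one end; the terminal node there is the unique long simple root (C_6). One simple-root ordering that puts it in standard form is (alpha_4, alpha_1, alpha_3, alpha_5, alpha_6, alpha_2). So the algebra is type C_6, i.e. sp(12).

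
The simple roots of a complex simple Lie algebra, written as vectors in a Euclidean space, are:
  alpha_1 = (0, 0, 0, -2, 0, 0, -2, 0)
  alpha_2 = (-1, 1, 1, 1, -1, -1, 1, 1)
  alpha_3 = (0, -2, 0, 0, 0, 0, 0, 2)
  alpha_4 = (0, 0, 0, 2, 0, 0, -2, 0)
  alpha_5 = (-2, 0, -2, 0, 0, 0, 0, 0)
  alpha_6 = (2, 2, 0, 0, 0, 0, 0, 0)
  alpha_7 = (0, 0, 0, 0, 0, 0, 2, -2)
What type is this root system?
Compute the Cartan integers a_ij = 2(alpha_i, alpha_j)/(alpha_j, alpha_j); the resulting 7x7 Cartan matrix is
[[2, -1, 0, 0, 0, 0, -1], [-1, 2, 0, 0, 0, 0, 0], [0, 0, 2, 0, 0, -1, -1], [0, 0, 0, 2, 0, 0, -1], [0, 0, 0, 0, 2, -1, 0], [0, 0, -1, 0, -1, 2, 0], [-1, 0, -1, -1, 0, 0, 2]].
All simple roots have the same length, so the diagram is simply laced. The associated Dynkin diagram is a chain of 6 nodes with one extra node attached to the third node from one end (E_7), so the type is E_7.

E_7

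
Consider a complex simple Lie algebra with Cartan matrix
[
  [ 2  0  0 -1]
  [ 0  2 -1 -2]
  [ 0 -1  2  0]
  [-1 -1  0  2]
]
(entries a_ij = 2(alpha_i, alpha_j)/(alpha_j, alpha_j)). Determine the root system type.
F_4

The matrix has rank 4 with 2's on the diagonal. Reading the off-diagonal entries as Dynkin edges (a single edge where a_ij = a_ji = -1; a double or triple edge where a_ij * a_ji = 2 or 3), the diagram is a chain of 4 nodes with a double edge between the middle two (F_4). One simple-root ordering that puts it in standard form is (alpha_3, alpha_2, alpha_4, alpha_1). So the algebra is type F_4.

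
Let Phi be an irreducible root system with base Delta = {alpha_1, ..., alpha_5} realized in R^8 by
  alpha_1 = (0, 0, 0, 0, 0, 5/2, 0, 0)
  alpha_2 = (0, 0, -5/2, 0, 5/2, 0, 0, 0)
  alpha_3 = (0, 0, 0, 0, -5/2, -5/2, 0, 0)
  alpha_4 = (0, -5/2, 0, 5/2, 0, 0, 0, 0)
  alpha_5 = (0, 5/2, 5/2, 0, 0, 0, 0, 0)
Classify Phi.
B_5 (so(11))

Compute the Cartan integers a_ij = 2(alpha_i, alpha_j)/(alpha_j, alpha_j); the resulting 5x5 Cartan matrix is
[[2, 0, -1, 0, 0], [0, 2, -1, 0, -1], [-2, -1, 2, 0, 0], [0, 0, 0, 2, -1], [0, -1, 0, -1, 2]].
The roots have two lengths (squared-length ratio 2:1); the short ones are alpha_{1}. The associated Dynkin diagram is a chain of 5 nodes with a double edge at one end; the terminal node there is the unique short simple root (B_5), so the type is B_5 (the algebra so(11)).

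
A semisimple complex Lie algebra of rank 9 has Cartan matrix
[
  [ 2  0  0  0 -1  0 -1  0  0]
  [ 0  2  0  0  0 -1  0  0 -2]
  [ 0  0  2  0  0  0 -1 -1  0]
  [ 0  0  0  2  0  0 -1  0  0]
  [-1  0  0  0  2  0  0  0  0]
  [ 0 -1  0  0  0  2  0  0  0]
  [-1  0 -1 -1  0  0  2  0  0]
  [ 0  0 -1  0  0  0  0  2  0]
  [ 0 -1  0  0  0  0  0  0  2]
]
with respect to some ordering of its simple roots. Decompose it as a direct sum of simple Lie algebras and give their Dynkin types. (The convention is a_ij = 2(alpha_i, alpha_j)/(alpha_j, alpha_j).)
The diagram associated to this matrix has two connected components: the simple roots {alpha_2, alpha_6, alpha_9} form a chain of 3 nodes with a double edge at one end; the terminal node there is the unique short simple root (B_3), and {alpha_1, alpha_3, alpha_4, alpha_5, alpha_7, alpha_8} form a chain of 5 nodes with one extra node attached to the third node from one end (E_6). A semisimple Lie algebra decomposes uniquely as the direct sum of simple ideals, one per connected component of its Dynkin diagram, so g ≅ B_3 ⊕ E_6 (dimension 21 + 78 = 99).

B_3 ⊕ E_6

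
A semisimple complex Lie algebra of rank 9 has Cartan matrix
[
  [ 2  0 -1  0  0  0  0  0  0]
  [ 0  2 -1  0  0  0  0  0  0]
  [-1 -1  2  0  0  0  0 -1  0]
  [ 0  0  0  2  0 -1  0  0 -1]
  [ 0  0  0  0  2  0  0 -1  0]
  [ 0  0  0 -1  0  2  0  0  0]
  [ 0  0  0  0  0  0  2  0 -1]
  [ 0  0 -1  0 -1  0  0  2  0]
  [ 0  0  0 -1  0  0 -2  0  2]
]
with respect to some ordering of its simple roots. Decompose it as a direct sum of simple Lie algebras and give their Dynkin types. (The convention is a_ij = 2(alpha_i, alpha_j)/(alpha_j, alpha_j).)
The diagram associated to this matrix has two connected components: the simple roots {alpha_4, alpha_6, alpha_7, alpha_9} form a chain of 4 nodes with a double edge at one end; the terminal node there is the unique short simple root (B_4), and {alpha_1, alpha_2, alpha_3, alpha_5, alpha_8} form a chain of 3 nodes with a fork of two nodes at one end (D_5). A semisimple Lie algebra decomposes uniquely as the direct sum of simple ideals, one per connected component of its Dynkin diagram, so g ≅ B_4 ⊕ D_5 (dimension 36 + 45 = 81).

B_4 + D_5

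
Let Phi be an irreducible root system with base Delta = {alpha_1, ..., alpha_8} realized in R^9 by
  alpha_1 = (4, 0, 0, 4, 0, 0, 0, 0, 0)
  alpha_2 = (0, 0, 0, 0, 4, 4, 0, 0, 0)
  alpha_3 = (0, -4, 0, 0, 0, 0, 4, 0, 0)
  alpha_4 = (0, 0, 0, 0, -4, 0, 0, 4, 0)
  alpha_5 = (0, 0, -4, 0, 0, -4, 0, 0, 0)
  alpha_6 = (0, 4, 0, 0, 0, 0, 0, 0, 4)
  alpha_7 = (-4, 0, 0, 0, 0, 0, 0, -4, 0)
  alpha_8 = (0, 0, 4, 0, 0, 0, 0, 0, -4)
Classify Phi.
Compute the Cartan integers a_ij = 2(alpha_i, alpha_j)/(alpha_j, alpha_j); the resulting 8x8 Cartan matrix is
[[2, 0, 0, 0, 0, 0, -1, 0], [0, 2, 0, -1, -1, 0, 0, 0], [0, 0, 2, 0, 0, -1, 0, 0], [0, -1, 0, 2, 0, 0, -1, 0], [0, -1, 0, 0, 2, 0, 0, -1], [0, 0, -1, 0, 0, 2, 0, -1], [-1, 0, 0, -1, 0, 0, 2, 0], [0, 0, 0, 0, -1, -1, 0, 2]].
All simple roots have the same length, so the diagram is simply laced. The associated Dynkin diagram is a chain of 8 nodes with single edges (A_8), so the type is A_8 (the algebra sl(9)).

type A_8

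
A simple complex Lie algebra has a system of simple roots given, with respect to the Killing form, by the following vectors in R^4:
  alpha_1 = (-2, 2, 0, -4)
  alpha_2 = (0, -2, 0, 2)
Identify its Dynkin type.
Compute the Cartan integers a_ij = 2(alpha_i, alpha_j)/(alpha_j, alpha_j); the resulting 2x2 Cartan matrix is
[[2, -3], [-1, 2]].
The roots have two lengths (squared-length ratio 3:1); the short ones are alpha_{2}. The associated Dynkin diagram is two nodes joined by a triple edge (G_2), so the type is G_2.

G_2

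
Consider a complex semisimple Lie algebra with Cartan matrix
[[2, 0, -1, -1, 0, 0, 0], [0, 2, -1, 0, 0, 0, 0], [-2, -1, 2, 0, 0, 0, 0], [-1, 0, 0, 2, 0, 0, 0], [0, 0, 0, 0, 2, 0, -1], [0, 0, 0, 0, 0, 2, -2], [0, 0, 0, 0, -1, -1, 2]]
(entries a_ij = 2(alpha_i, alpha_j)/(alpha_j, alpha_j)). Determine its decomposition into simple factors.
The diagram associated to this matrix has two connected components: the simple roots {alpha_5, alpha_6, alpha_7} form a chain of 3 nodes with a double edge at one end; the terminal node there is the unique long simple root (C_3), and {alpha_1, alpha_2, alpha_3, alpha_4} form a chain of 4 nodes with a double edge between the middle two (F_4). A semisimple Lie algebra decomposes uniquely as the direct sum of simple ideals, one per connected component of its Dynkin diagram, so g ≅ C_3 ⊕ F_4 (dimension 21 + 52 = 73).

C_3 (sp(6)) + F_4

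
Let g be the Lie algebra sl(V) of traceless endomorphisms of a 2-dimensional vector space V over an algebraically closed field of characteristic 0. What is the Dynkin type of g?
This is sl(2), which has dimension 2^2 - 1 = 3 and rank 2 - 1 = 1 (a Cartan subalgebra is the diagonal traceless matrices). In the classification of classical Lie algebras, the special linear algebra sl(n+1) has type A_n; here n = 1, so the Dynkin diagram is a chain of 1 nodes with single edges (A_1). Hence the type is A_1.

A_1 (sl(2))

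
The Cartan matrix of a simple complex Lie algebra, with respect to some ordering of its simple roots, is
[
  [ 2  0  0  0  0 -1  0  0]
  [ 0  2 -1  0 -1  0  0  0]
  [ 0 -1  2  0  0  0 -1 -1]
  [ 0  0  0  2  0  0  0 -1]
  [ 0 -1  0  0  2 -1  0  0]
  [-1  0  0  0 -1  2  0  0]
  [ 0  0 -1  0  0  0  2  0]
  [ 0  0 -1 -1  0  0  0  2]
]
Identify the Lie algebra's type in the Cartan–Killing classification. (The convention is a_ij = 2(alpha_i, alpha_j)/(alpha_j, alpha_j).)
The matrix has rank 8 with 2's on the diagonal. Reading the off-diagonal entries as Dynkin edges (a single edge where a_ij = a_ji = -1; a double or triple edge where a_ij * a_ji = 2 or 3), the diagram is a chain of 7 nodes with one extra node attached to the third node from one end (E_8). One simple-root ordering that puts it in standard form is (alpha_4, alpha_7, alpha_8, alpha_3, alpha_2, alpha_5, alpha_6, alpha_1). So the algebra is type E_8.

E8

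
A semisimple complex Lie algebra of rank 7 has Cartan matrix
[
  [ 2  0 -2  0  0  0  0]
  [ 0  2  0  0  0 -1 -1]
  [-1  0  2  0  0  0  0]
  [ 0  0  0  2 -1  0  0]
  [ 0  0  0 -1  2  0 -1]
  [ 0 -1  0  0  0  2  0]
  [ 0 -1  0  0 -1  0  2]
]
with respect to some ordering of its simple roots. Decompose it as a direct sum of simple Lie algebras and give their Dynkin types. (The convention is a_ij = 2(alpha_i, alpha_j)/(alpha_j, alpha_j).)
The diagram associated to this matrix has two connected components: the simple roots {alpha_2, alpha_4, alpha_5, alpha_6, alpha_7} form a chain of 5 nodes with single edges (A_5), and {alpha_1, alpha_3} form a chain of 2 nodes with a double edge at one end; the terminal node there is the unique short simple root (B_2). A semisimple Lie algebra decomposes uniquely as the direct sum of simple ideals, one per connected component of its Dynkin diagram, so g ≅ A_5 ⊕ B_2 (dimension 35 + 10 = 45).

type A_5 ⊕ type B_2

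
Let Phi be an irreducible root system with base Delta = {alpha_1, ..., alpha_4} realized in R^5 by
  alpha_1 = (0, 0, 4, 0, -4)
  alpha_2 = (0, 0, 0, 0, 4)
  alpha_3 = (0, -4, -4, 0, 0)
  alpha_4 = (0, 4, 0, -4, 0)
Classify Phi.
Compute the Cartan integers a_ij = 2(alpha_i, alpha_j)/(alpha_j, alpha_j); the resulting 4x4 Cartan matrix is
[[2, -2, -1, 0], [-1, 2, 0, 0], [-1, 0, 2, -1], [0, 0, -1, 2]].
The roots have two lengths (squared-length ratio 2:1); the short ones are alpha_{2}. The associated Dynkin diagram is a chain of 4 nodes with a double edge at one end; the terminal node there is the unique short simple root (B_4), so the type is B_4 (the algebra so(9)).

B_4 (so(9))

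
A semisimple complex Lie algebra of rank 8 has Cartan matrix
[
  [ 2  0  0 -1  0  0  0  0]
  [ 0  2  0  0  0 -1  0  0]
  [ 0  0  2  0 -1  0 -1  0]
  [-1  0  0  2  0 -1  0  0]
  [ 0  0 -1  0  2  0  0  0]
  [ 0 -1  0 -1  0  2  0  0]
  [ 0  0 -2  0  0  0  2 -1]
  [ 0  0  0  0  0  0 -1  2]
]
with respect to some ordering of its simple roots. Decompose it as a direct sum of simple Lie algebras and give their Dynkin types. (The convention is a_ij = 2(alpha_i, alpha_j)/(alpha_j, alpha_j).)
type A_4 + type F_4

The diagram associated to this matrix has two connected components: the simple roots {alpha_1, alpha_2, alpha_4, alpha_6} form a chain of 4 nodes with single edges (A_4), and {alpha_3, alpha_5, alpha_7, alpha_8} form a chain of 4 nodes with a double edge between the middle two (F_4). A semisimple Lie algebra decomposes uniquely as the direct sum of simple ideals, one per connected component of its Dynkin diagram, so g ≅ A_4 ⊕ F_4 (dimension 24 + 52 = 76).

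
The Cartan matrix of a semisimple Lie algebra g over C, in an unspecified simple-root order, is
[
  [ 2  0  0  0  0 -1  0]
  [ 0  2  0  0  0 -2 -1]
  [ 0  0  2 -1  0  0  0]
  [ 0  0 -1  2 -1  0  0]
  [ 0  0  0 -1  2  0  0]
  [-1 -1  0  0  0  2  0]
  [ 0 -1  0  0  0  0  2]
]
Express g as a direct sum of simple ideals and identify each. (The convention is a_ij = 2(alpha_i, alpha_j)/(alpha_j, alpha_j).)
The diagram associated to this matrix has two connected components: the simple roots {alpha_3, alpha_4, alpha_5} form a chain of 3 nodes with single edges (A_3), and {alpha_1, alpha_2, alpha_6, alpha_7} form a chain of 4 nodes with a double edge between the middle two (F_4). A semisimple Lie algebra decomposes uniquely as the direct sum of simple ideals, one per connected component of its Dynkin diagram, so g ≅ A_3 ⊕ F_4 (dimension 15 + 52 = 67).

A_3 (sl(4)) ⊕ F_4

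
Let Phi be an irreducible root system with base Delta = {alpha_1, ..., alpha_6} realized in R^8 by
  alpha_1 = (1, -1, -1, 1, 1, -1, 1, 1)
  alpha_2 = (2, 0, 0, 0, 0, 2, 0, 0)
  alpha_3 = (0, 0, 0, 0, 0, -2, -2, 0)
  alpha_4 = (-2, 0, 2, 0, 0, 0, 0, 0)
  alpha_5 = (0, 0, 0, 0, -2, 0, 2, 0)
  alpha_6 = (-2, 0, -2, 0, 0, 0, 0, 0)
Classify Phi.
type E_6

Compute the Cartan integers a_ij = 2(alpha_i, alpha_j)/(alpha_j, alpha_j); the resulting 6x6 Cartan matrix is
[[2, 0, 0, -1, 0, 0], [0, 2, -1, -1, 0, -1], [0, -1, 2, 0, -1, 0], [-1, -1, 0, 2, 0, 0], [0, 0, -1, 0, 2, 0], [0, -1, 0, 0, 0, 2]].
All simple roots have the same length, so the diagram is simply laced. The associated Dynkin diagram is a chain of 5 nodes with one extra node attached to the third node from one end (E_6), so the type is E_6.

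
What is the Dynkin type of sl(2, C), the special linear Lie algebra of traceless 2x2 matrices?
A_1

This is sl(2), which has dimension 2^2 - 1 = 3 and rank 2 - 1 = 1 (a Cartan subalgebra is the diagonal traceless matrices). In the classification of classical Lie algebras, the special linear algebra sl(n+1) has type A_n; here n = 1, so the Dynkin diagram is a chain of 1 nodes with single edges (A_1). Hence the type is A_1.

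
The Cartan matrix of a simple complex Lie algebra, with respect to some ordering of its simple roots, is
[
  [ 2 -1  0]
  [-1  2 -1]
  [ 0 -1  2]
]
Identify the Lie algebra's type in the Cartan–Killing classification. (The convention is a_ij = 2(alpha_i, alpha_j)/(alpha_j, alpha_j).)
The matrix has rank 3 with 2's on the diagonal. Reading the off-diagonal entries as Dynkin edges (a single edge where a_ij = a_ji = -1; a double or triple edge where a_ij * a_ji = 2 or 3), the diagram is a chain of 3 nodes with single edges (A_3). One simple-root ordering that puts it in standard form is (alpha_1, alpha_2, alpha_3). So the algebra is type A_3, i.e. sl(4).

A_3 (sl(4))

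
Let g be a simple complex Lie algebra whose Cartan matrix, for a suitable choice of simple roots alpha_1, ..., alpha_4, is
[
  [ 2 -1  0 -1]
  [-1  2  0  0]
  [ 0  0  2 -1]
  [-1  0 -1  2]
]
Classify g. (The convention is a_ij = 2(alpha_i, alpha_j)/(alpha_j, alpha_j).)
The matrix has rank 4 with 2's on the diagonal. Reading the off-diagonal entries as Dynkin edges (a single edge where a_ij = a_ji = -1; a double or triple edge where a_ij * a_ji = 2 or 3), the diagram is a chain of 4 nodes with single edges (A_4). One simple-root ordering that puts it in standard form is (alpha_2, alpha_1, alpha_4, alpha_3). So the algebra is type A_4, i.e. sl(5).

A4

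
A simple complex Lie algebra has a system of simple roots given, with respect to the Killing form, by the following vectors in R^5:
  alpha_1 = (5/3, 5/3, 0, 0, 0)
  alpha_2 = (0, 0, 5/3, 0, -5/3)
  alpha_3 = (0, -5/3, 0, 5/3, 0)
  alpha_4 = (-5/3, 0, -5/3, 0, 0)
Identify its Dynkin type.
Compute the Cartan integers a_ij = 2(alpha_i, alpha_j)/(alpha_j, alpha_j); the resulting 4x4 Cartan matrix is
[[2, 0, -1, -1], [0, 2, 0, -1], [-1, 0, 2, 0], [-1, -1, 0, 2]].
All simple roots have the same length, so the diagram is simply laced. The associated Dynkin diagram is a chain of 4 nodes with single edges (A_4), so the type is A_4 (the algebra sl(5)).

A_4 (sl(5))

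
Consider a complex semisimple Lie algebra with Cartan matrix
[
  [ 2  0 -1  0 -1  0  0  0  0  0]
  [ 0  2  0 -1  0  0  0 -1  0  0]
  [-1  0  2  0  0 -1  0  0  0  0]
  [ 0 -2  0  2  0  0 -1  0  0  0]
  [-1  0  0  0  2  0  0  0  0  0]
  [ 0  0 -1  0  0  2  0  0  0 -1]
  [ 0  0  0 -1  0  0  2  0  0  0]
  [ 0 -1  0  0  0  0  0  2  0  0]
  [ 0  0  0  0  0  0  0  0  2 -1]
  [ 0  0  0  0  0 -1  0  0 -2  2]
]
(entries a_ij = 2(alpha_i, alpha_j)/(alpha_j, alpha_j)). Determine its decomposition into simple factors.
The diagram associated to this matrix has two connected components: the simple roots {alpha_1, alpha_3, alpha_5, alpha_6, alpha_9, alpha_10} form a chain of 6 nodes with a double edge at one end; the terminal node there is the unique short simple root (B_6), and {alpha_2, alpha_4, alpha_7, alpha_8} form a chain of 4 nodes with a double edge between the middle two (F_4). A semisimple Lie algebra decomposes uniquely as the direct sum of simple ideals, one per connected component of its Dynkin diagram, so g ≅ B_6 ⊕ F_4 (dimension 78 + 52 = 130).

B_6 (so(13)) + F_4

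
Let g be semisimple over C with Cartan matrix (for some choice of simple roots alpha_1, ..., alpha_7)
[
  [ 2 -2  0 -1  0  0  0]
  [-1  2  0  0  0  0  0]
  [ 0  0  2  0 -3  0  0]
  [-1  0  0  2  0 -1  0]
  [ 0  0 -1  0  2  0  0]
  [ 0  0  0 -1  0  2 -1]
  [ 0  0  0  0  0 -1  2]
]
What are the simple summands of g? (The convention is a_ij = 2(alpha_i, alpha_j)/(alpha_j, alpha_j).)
The diagram associated to this matrix has two connected components: the simple roots {alpha_1, alpha_2, alpha_4, alpha_6, alpha_7} form a chain of 5 nodes with a double edge at one end; the terminal node there is the unique short simple root (B_5), and {alpha_3, alpha_5} form two nodes joined by a triple edge (G_2). A semisimple Lie algebra decomposes uniquely as the direct sum of simple ideals, one per connected component of its Dynkin diagram, so g ≅ B_5 ⊕ G_2 (dimension 55 + 14 = 69).

B_5 (so(11)) + G_2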